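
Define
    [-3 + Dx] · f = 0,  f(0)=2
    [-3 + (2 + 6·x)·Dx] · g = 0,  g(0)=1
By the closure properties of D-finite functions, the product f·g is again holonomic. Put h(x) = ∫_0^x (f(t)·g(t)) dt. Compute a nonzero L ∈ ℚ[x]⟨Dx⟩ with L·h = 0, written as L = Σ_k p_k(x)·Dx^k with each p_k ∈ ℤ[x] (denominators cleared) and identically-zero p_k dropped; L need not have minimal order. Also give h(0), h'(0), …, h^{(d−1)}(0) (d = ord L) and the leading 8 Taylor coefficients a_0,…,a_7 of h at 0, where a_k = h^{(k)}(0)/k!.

f: a_k = 2, 6, 9, 9, 27/4, 81/20, 81/40, 243/280, …
g: a_k = 1, 3/2, -9/8, 27/16, -405/128, 1701/256, -15309/1024, 72171/2048, …
Product ⇒ symmetric product L₀, ord ≤ 1.
Integrate: L := L₀·Dx.
L = (-9 - 18·x)·Dx + (2 + 6·x)·Dx^2  (order 2).
h: a_k = 0, 2, 9/2, 21/4, 153/32, 891/320, 2889/1280, -7209/17920, …
ICs: h(0) = 0, h′(0) = 2.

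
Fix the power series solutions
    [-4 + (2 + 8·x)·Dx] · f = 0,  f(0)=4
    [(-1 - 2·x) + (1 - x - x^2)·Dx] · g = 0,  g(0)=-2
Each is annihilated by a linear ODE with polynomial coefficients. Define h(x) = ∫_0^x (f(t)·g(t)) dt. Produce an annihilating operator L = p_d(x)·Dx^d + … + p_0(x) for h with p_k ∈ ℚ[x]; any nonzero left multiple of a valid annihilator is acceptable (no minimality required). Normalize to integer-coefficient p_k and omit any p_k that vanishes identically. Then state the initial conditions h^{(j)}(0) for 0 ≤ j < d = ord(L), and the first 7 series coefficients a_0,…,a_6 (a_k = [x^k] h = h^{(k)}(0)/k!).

L = (3 + 4·x + 6·x^2)·Dx + (-1 - 3·x + 5·x^2 + 4·x^3)·Dx^2  (order 2).
h: a_k = 0, -8, -12, -16/3, -18, -8/5, -152/3, …
ICs: h(0) = 0, h′(0) = -8.

f: a_k = 4, 8, -8, 16, -40, 112, -336, …
g: a_k = -2, -2, -4, -6, -10, -16, -26, …
L₀ := L_f ⊗_s L_g (sym. prod.), ord ≤ 1.
∫: right-multiply L₀ by Dx.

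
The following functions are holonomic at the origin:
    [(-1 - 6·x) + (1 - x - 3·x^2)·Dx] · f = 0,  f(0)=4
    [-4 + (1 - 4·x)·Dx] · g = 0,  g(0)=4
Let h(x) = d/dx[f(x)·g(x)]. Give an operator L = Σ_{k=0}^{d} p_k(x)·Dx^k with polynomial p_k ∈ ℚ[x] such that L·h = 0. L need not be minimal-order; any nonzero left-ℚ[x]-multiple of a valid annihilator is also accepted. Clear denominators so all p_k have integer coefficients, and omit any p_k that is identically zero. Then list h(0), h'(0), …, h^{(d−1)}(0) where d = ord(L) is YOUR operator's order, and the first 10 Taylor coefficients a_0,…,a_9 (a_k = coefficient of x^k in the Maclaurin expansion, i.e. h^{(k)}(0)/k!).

f: a_k = 4, 4, 16, 28, 76, 160, 388, 868, 2032, 4636, …
g: a_k = 4, 16, 64, 256, 1024, 4096, 16384, 65536, 262144, 1048576, …
L₀ := L_f ⊗_s L_g (sym. prod.), ord ≤ 1.
Derive L from L₀ (diff closure).
L = (48 - 102·x - 354·x^2 + 192·x^3 + 1728·x^4) + (-5 + 27·x + 21·x^2 - 238·x^3 + 60·x^4 + 432·x^5)·Dx  (order 1).
h: a_k = 80, 768, 4944, 27584, 141120, 686688, 3228848, 14825472, 66881520, 297680480, …
ICs: h(0) = 80.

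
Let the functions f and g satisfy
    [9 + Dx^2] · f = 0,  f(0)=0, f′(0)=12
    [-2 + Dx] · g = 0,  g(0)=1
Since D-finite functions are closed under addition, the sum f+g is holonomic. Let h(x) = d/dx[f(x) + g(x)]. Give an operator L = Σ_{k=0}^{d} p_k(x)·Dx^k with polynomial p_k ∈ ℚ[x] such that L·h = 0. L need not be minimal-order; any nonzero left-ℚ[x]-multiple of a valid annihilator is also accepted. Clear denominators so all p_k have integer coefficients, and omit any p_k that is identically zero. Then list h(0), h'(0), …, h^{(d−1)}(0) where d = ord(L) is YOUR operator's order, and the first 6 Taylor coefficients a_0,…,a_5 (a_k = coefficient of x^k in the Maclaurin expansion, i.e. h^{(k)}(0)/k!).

L = 18 - 9·Dx + 2·Dx^2 - Dx^3  (order 3).
h: a_k = 14, 4, -50, 8/3, 251/6, 8/15, …
ICs: h(0) = 14, h′(0) = 4, h′′(0) = -100.

f: a_k = 0, 12, 0, -18, 0, 81/10, …
g: a_k = 1, 2, 2, 4/3, 2/3, 4/15, …
L₀ := lclm(L_f,L_g); ord L₀ ≤ 2+1.
h=h₀': d/dx-closure on L₀ ⇒ L.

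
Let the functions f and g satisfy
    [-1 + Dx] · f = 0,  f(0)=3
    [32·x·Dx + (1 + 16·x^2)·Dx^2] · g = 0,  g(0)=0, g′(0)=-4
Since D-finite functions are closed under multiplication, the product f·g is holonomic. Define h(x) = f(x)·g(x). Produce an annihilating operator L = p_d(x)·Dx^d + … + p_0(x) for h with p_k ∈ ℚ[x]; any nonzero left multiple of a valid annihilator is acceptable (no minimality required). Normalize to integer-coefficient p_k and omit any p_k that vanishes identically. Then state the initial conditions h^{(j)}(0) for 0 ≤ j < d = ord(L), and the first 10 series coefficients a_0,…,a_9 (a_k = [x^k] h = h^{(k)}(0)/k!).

f: a_k = 3, 3, 3/2, 1/2, 1/8, 1/40, 1/240, 1/1680, 1/13440, 1/120960, …
g: a_k = 0, -4, 0, 64/3, 0, -1024/5, 0, 16384/7, 0, -262144/9, …
h₀=f·g: eliminate ⇒ L₀, order ≤ 1·2.
L = (1 - 32·x + 16·x^2) + (-2 + 32·x - 32·x^2)·Dx + (1 + 16·x^2)·Dx^2  (order 2).
h: a_k = 0, -12, -12, 58, 62, -5829/10, -3623/6, 940403/140, 581267/84, -169134311/2016, …
ICs: h(0) = 0, h′(0) = -12.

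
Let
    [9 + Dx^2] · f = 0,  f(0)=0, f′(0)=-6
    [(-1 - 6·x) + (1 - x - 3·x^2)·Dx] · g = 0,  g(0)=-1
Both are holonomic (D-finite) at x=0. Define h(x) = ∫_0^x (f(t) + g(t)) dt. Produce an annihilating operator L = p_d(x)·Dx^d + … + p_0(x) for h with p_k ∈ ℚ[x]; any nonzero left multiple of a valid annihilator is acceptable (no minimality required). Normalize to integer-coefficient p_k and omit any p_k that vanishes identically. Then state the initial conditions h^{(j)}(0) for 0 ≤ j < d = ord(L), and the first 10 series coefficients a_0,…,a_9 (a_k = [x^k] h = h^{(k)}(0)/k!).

f: a_k = 0, -6, 0, 9, 0, -81/20, 0, 243/280, 0, -243/2240, …
g: a_k = -1, -1, -4, -7, -19, -40, -97, -217, -508, -1159, …
Weyl lclm of L_f,L_g ⇒ L₀ (ord ≤ 3).
h=∫₀ˣh₀: take L = L₀·Dx.
L = (-459 - 2916·x - 1539·x^2 - 3888·x^3 - 3645·x^4 - 4374·x^5)·Dx + (153 - 153·x - 378·x^2 + 405·x^3 - 2187·x^5 - 2187·x^6)·Dx^2 + (-51 - 324·x - 171·x^2 - 432·x^3 - 405·x^4 - 486·x^5)·Dx^3 + (17 - 17·x - 42·x^2 + 45·x^3 - 243·x^5 - 243·x^6)·Dx^4  (order 4).
h: a_k = 0, -1, -7/2, -4/3, 1/2, -19/5, -881/120, -97/7, -60517/2240, -508/9, …
ICs: h(0) = 0, h′(0) = -1, h′′(0) = -7, h′′′(0) = -8.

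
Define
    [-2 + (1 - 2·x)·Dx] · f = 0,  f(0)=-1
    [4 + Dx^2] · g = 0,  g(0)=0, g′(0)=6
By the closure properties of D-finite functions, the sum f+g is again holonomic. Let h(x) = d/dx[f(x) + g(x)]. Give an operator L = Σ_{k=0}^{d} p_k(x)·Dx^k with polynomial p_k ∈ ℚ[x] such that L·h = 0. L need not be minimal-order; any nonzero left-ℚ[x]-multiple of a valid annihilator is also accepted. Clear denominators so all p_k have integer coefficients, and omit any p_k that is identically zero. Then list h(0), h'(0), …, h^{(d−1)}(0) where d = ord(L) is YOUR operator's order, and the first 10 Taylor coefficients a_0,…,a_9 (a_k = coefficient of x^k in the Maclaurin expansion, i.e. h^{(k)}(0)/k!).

f: a_k = -1, -2, -4, -8, -16, -32, -64, -128, -256, -512, …
g: a_k = 0, 6, 0, -4, 0, 4/5, 0, -8/105, 0, 4/945, …
Sum ⇒ L₀ = lclm(L_f,L_g) in ℚ(x)⟨Dx⟩.
h=h₀': d/dx-closure on L₀ ⇒ L.
L = (208 - 64·x + 64·x^2) + (-28 + 72·x - 48·x^2 + 32·x^3)·Dx + (52 - 16·x + 16·x^2)·Dx^2 + (-7 + 18·x - 12·x^2 + 8·x^3)·Dx^3  (order 3).
h: a_k = 4, -8, -36, -64, -156, -384, -13448/15, -2048, -483836/105, -10240, …
ICs: h(0) = 4, h′(0) = -8, h′′(0) = -72.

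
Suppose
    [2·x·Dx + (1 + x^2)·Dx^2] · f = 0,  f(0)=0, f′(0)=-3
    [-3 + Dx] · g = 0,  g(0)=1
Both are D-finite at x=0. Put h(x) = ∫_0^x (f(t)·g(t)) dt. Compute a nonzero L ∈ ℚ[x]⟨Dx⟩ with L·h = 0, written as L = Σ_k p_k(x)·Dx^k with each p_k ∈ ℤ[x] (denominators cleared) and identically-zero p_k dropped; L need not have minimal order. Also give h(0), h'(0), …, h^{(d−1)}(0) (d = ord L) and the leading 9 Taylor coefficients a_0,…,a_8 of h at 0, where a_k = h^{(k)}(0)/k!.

f: a_k = 0, -3, 0, 1, 0, -3/5, 0, 3/7, 0, …
g: a_k = 1, 3, 9/2, 9/2, 27/8, 81/40, 81/80, 243/560, 729/4480, …
Sym-product of L_f,L_g gives L₀ (≤ ord 2).
h=∫₀ˣh₀: take L = L₀·Dx.
L = (9 - 6·x + 9·x^2)·Dx + (-6 + 2·x - 6·x^2)·Dx^2 + (1 + x^2)·Dx^3  (order 3).
h: a_k = 0, 0, -3/2, -3, -25/8, -21/10, -83/80, -27/56, -1083/4480, …
ICs: h(0) = 0, h′(0) = 0, h′′(0) = -3.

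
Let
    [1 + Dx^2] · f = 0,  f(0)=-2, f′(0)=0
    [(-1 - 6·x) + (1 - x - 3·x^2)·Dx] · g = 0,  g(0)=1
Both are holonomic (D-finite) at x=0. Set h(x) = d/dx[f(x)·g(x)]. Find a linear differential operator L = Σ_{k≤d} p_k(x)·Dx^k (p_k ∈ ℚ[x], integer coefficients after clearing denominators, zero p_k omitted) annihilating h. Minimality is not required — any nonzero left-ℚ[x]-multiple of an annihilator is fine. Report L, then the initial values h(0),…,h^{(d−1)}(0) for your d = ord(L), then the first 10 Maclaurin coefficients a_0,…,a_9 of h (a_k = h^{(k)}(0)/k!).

L = (83 - 2·x - 5·x^2 + 6·x^3 + 9·x^4) + (16 + 98·x + 18·x^2 + 36·x^3)·Dx + (-5 + 4·x + 13·x^2 + 6·x^3 + 9·x^4)·Dx^2  (order 2).
h: a_k = -2, -14, -39, -409/3, -4385/12, -63119/60, -994343/360, -18558737/2520, -42422969/2240, -8828926199/181440, …
ICs: h(0) = -2, h′(0) = -14.

f: a_k = -2, 0, 1, 0, -1/12, 0, 1/360, 0, -1/20160, 0, …
g: a_k = 1, 1, 4, 7, 19, 40, 97, 217, 508, 1159, …
f·g: L₀ = L_f ⊗_s L_g, ord ≤ 2·1.
h=h₀': d/dx-closure on L₀ ⇒ L.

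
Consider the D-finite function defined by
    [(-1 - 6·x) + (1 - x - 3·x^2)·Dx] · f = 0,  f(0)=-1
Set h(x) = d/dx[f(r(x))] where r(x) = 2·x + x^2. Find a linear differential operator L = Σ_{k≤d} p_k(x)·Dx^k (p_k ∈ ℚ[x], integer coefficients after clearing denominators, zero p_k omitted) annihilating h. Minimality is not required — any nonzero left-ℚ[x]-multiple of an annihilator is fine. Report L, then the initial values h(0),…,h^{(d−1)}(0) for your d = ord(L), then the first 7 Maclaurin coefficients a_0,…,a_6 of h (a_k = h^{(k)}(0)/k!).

L = (17 + 114·x + 597·x^2 + 1260·x^3 + 1215·x^4 + 540·x^5 + 90·x^6) + (-1 - 11·x + 21·x^2 + 211·x^3 + 405·x^4 + 333·x^5 + 126·x^6 + 18·x^7)·Dx  (order 1).
h: a_k = -2, -34, -216, -1568, -9650, -59226, -348264, …
ICs: h(0) = -2.

f: a_k = -1, -1, -4, -7, -19, -40, -97, …
Change of var in L_f (x↦r) gives L₀.
h₀' ⇒ L via d/dx closure of L₀.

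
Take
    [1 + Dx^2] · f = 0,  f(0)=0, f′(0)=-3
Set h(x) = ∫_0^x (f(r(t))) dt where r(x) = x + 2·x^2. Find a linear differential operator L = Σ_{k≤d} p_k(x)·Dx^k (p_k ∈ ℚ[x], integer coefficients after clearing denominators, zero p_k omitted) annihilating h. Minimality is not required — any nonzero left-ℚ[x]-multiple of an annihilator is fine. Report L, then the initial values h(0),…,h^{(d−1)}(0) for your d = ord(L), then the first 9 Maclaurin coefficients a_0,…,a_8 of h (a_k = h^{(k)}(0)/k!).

L = (1 + 12·x + 48·x^2 + 64·x^3)·Dx - 4·Dx^2 + (1 + 4·x)·Dx^3  (order 3).
h: a_k = 0, 0, -3/2, -2, 1/8, 3/5, 239/240, 15/28, -1679/13440, …
ICs: h(0) = 0, h′(0) = 0, h′′(0) = -3.

f: a_k = 0, -3, 0, 1/2, 0, -1/40, 0, 1/1680, 0, …
Change of var in L_f (x↦r) gives L₀.
Integrate: L := L₀·Dx.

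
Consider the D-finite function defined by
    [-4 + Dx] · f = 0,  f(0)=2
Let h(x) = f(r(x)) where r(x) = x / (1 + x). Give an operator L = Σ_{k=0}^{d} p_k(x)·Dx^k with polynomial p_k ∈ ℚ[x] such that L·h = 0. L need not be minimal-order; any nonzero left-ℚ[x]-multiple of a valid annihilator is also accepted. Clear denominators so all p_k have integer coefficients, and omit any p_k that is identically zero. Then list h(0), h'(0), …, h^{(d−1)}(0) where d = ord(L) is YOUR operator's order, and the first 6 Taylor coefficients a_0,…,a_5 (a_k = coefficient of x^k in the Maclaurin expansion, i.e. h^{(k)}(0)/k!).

f: a_k = 2, 8, 16, 64/3, 64/3, 256/15, …
Change of var in L_f (x↦r) gives L₀.
L = -4 + (1 + 2·x + x^2)·Dx  (order 1).
h: a_k = 2, 8, 8, -8/3, -8/3, 56/15, …
ICs: h(0) = 2.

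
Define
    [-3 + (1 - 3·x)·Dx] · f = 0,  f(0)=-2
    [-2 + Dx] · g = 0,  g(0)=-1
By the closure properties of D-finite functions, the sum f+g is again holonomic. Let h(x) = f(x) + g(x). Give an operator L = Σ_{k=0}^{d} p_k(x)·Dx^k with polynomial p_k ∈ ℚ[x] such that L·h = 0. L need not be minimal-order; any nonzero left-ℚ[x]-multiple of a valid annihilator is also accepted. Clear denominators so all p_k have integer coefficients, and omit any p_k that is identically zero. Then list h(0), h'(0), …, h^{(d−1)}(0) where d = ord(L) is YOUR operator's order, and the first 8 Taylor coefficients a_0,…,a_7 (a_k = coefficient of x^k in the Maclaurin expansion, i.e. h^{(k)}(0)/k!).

f: a_k = -2, -6, -18, -54, -162, -486, -1458, -4374, …
g: a_k = -1, -2, -2, -4/3, -2/3, -4/15, -4/45, -8/315, …
f+g: L₀ = lclm(L_f,L_g), ord ≤ 1+1.
L = (-24 - 36·x) + (14 + 24·x - 36·x^2)·Dx + (-1 - 3·x + 18·x^2)·Dx^2  (order 2).
h: a_k = -3, -8, -20, -166/3, -488/3, -7294/15, -65614/45, -1377818/315, …
ICs: h(0) = -3, h′(0) = -8.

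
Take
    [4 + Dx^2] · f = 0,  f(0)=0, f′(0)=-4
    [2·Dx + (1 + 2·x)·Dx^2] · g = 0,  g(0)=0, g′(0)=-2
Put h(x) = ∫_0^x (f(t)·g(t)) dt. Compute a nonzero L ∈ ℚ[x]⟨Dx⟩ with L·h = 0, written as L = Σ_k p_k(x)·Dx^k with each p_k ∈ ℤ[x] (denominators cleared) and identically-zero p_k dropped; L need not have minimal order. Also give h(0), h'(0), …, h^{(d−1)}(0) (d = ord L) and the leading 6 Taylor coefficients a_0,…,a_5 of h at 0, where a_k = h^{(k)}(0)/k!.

f: a_k = 0, -4, 0, 8/3, 0, -8/15, …
g: a_k = 0, -2, 2, -8/3, 4, -32/5, …
L₀ := L_f ⊗_s L_g (sym. prod.), ord ≤ 4.
h=∫h₀ ⇒ L = L₀·Dx.
L = (-48 + 192·x + 1216·x^2 + 2048·x^3 + 1024·x^4)·Dx + (32 + 320·x + 768·x^2 + 512·x^3)·Dx^2 + (160·x + 672·x^2 + 1024·x^3 + 512·x^4)·Dx^3 + (8 + 80·x + 192·x^2 + 128·x^3)·Dx^4 + (3 + 28·x + 92·x^2 + 128·x^3 + 64·x^4)·Dx^5  (order 5).
h: a_k = 0, 0, 0, 8/3, -2, 16/15, …
ICs: h(0) = 0, h′(0) = 0, h′′(0) = 0, h′′′(0) = 16, h′′′′(0) = -48.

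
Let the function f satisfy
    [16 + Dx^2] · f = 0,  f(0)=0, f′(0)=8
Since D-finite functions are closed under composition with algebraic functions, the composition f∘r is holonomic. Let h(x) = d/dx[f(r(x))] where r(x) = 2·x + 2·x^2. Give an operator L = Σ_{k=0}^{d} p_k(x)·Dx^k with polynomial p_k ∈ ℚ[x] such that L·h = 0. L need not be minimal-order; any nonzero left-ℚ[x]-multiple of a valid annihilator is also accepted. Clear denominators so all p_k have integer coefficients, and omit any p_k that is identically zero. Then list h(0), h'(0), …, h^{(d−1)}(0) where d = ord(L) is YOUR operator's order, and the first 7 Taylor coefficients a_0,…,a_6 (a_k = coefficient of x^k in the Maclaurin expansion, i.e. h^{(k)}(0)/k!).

L = (76 + 512·x + 1536·x^2 + 2048·x^3 + 1024·x^4) + (-6 - 12·x)·Dx + (1 + 4·x + 4·x^2)·Dx^2  (order 2).
h: a_k = 16, 32, -512, -2048, 512/3, 15360, 1458176/45, …
ICs: h(0) = 16, h′(0) = 32.

f: a_k = 0, 8, 0, -64/3, 0, 256/15, 0, …
f∘r: x↦r, Dx↦Dx/r' in L_f ⇒ L₀.
Differentiate: ansatz ord ≤ ord L₀ ⇒ L.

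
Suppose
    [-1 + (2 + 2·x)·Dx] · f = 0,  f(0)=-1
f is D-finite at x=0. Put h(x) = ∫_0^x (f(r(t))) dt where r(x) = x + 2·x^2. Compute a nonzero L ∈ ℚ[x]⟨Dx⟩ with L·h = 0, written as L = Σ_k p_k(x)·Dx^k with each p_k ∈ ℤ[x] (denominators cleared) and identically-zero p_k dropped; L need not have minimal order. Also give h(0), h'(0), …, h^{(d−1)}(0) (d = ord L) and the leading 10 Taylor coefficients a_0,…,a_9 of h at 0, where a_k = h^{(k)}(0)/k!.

f: a_k = -1, -1/2, 1/8, -1/16, 5/128, -7/256, 21/1024, -33/2048, 429/32768, -715/65536, …
L₀ from L_f via x↦r, Dx↦r'^{-1}Dx.
h=∫h₀ ⇒ L = L₀·Dx.
L = (-1 - 4·x)·Dx + (2 + 2·x + 4·x^2)·Dx^2  (order 2).
h: a_k = 0, -1, -1/4, -7/24, 7/64, 21/640, -119/1536, 27/1024, 791/16384, -17843/294912, …
ICs: h(0) = 0, h′(0) = -1.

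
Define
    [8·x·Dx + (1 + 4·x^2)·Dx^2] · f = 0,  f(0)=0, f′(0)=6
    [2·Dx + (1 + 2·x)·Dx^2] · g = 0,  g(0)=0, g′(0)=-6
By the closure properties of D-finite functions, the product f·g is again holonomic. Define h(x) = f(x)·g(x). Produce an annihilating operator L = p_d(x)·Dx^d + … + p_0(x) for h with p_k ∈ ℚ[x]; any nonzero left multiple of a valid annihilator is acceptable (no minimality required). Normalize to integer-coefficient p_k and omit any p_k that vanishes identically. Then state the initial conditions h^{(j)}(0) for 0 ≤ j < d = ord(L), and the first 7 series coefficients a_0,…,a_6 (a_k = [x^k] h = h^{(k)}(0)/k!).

f: a_k = 0, 6, 0, -8, 0, 96/5, 0, …
g: a_k = 0, -6, 6, -8, 12, -96/5, 32, …
Sym-product of L_f,L_g gives L₀ (≤ ord 4).
L = (192 + 704·x + 2560·x^2 + 9984·x^3 + 15360·x^4 + 13312·x^5 + 4096·x^7)·Dx + (72 + 992·x + 4928·x^2 + 15488·x^3 + 34816·x^4 + 47616·x^5 + 35840·x^6 + 6144·x^7 + 14336·x^8)·Dx^2 + (24 + 256·x + 1536·x^2 + 4992·x^3 + 11520·x^4 + 19968·x^5 + 24576·x^6 + 18432·x^7 + 6144·x^8 + 8192·x^9)·Dx^3 + (5 + 36·x + 148·x^2 + 448·x^3 + 1056·x^4 + 1920·x^5 + 2688·x^6 + 3072·x^7 + 2304·x^8 + 1024·x^9 + 1024·x^10)·Dx^4  (order 4).
h: a_k = 0, 0, -36, 36, 0, 24, -832/5, …
ICs: h(0) = 0, h′(0) = 0, h′′(0) = -72, h′′′(0) = 216.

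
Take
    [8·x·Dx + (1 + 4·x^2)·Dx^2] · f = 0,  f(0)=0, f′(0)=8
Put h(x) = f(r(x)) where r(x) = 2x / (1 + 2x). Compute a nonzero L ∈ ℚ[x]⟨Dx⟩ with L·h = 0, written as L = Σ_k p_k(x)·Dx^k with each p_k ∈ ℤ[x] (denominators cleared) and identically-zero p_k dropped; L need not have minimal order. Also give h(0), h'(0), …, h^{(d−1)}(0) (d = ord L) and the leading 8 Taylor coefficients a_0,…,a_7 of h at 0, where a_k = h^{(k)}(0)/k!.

f: a_k = 0, 8, 0, -32/3, 0, 128/5, 0, -512/7, …
f∘r: x↦r, Dx↦Dx/r' in L_f ⇒ L₀.
L = (4 + 40·x)·Dx + (1 + 4·x + 20·x^2)·Dx^2  (order 2).
h: a_k = 0, 16, -32, -64/3, 384, -4864/5, -5632/3, 142336/7, …
ICs: h(0) = 0, h′(0) = 16.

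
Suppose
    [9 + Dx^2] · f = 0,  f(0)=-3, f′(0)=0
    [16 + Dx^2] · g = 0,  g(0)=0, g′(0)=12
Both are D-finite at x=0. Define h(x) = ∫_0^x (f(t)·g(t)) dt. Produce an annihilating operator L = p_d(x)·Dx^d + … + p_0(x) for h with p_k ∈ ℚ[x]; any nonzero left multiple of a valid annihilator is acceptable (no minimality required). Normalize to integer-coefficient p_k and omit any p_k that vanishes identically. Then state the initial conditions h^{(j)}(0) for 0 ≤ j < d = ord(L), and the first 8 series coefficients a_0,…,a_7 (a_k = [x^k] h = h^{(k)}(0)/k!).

f: a_k = -3, 0, 27/2, 0, -81/8, 0, 243/80, 0, …
g: a_k = 0, 12, 0, -32, 0, 128/5, 0, -1024/105, …
h₀=f·g: eliminate ⇒ L₀, order ≤ 2·2.
Integrate: L := L₀·Dx.
L = 49·Dx + 50·Dx^3 + Dx^5  (order 5).
h: a_k = 0, 0, -18, 0, 129/2, 0, -2101/20, 0, …
ICs: h(0) = 0, h′(0) = 0, h′′(0) = -36, h′′′(0) = 0, h′′′′(0) = 1548.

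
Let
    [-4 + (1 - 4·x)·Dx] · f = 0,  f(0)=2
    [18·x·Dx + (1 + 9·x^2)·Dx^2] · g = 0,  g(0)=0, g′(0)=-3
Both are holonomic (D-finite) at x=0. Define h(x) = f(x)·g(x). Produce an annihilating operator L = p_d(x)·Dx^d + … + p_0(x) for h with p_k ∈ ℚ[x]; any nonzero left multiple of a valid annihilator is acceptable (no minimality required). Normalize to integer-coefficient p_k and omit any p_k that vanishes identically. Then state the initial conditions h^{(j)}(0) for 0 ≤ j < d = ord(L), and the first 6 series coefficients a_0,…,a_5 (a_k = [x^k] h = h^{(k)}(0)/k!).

L = 72·x + (8 - 18·x + 144·x^2)·Dx + (-1 + 4·x - 9·x^2 + 36·x^3)·Dx^2  (order 2).
h: a_k = 0, -6, -24, -78, -312, -6726/5, …
ICs: h(0) = 0, h′(0) = -6.

f: a_k = 2, 8, 32, 128, 512, 2048, …
g: a_k = 0, -3, 0, 9, 0, -243/5, …
h₀=f·g: eliminate ⇒ L₀, order ≤ 1·2.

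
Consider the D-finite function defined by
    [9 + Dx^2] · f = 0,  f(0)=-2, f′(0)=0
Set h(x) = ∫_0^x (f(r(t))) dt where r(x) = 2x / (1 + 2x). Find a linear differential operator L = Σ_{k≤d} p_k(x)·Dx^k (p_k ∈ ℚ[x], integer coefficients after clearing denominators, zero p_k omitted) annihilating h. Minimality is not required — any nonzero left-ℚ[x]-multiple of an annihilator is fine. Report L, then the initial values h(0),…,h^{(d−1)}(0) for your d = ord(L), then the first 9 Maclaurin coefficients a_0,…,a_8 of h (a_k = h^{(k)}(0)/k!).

f: a_k = -2, 0, 9, 0, -27/4, 0, 81/40, 0, -729/2240, …
L₀ from L_f via x↦r, Dx↦r'^{-1}Dx.
∫: right-multiply L₀ by Dx.
L = 36·Dx + (4 + 24·x + 48·x^2 + 32·x^3)·Dx^2 + (1 + 8·x + 24·x^2 + 32·x^3 + 16·x^4)·Dx^3  (order 3).
h: a_k = 0, -2, 0, 12, -36, 324/5, -48, -936/5, 5508/5, …
ICs: h(0) = 0, h′(0) = -2, h′′(0) = 0.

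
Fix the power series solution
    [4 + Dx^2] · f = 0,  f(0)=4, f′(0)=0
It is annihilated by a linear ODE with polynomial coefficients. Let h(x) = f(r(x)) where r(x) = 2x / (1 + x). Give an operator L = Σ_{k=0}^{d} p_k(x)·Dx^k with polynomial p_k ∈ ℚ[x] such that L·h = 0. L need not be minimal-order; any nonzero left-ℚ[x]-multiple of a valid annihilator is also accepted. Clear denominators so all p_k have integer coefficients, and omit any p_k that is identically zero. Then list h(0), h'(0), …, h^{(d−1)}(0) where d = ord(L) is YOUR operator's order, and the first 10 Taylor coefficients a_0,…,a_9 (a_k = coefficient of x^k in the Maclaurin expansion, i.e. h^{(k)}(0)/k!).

L = 16 + (2 + 6·x + 6·x^2 + 2·x^3)·Dx + (1 + 4·x + 6·x^2 + 4·x^3 + x^4)·Dx^2  (order 2).
h: a_k = 4, 0, -32, 64, -160/3, -128/3, 10976/45, -2624/5, 50272/63, -286976/315, …
ICs: h(0) = 4, h′(0) = 0.

f: a_k = 4, 0, -8, 0, 8/3, 0, -16/45, 0, 8/315, 0, …
L₀ from L_f via x↦r, Dx↦r'^{-1}Dx.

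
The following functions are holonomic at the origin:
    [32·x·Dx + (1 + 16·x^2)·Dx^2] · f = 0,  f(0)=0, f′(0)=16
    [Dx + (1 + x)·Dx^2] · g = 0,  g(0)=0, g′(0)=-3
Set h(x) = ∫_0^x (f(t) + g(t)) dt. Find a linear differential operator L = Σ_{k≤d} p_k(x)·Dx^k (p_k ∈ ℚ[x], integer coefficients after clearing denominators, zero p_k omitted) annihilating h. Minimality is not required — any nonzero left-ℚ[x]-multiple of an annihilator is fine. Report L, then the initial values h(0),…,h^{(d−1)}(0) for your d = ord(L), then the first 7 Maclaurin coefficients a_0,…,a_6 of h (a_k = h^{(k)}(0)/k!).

f: a_k = 0, 16, 0, -256/3, 0, 4096/5, 0, …
g: a_k = 0, -3, 3/2, -1, 3/4, -3/5, 1/2, …
Sum ⇒ L₀ = lclm(L_f,L_g) in ℚ(x)⟨Dx⟩.
∫: right-multiply L₀ by Dx.
L = (-32 - 96·x + 1536·x^2 + 512·x^3)·Dx^2 + (-34 - 64·x + 1440·x^2 + 3072·x^3 + 1024·x^4)·Dx^3 + (-1 + 31·x + 32·x^2 + 512·x^3 + 768·x^4 + 256·x^5)·Dx^4  (order 4).
h: a_k = 0, 0, 13/2, 1/2, -259/12, 3/20, 4093/30, …
ICs: h(0) = 0, h′(0) = 0, h′′(0) = 13, h′′′(0) = 3.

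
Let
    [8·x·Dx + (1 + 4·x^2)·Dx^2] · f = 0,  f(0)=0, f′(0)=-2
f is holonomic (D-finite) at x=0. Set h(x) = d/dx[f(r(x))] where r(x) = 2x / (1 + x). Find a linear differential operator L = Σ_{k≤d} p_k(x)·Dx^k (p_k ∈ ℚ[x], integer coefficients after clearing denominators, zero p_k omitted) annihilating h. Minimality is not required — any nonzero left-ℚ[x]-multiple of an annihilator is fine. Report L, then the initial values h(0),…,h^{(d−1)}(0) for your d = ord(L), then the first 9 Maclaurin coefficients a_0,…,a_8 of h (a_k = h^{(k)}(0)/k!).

L = (2 + 34·x) + (1 + 2·x + 17·x^2)·Dx  (order 1).
h: a_k = -4, 8, 52, -240, -404, 4888, -2908, -77280, 203996, …
ICs: h(0) = -4.

f: a_k = 0, -2, 0, 8/3, 0, -32/5, 0, 128/7, 0, …
h₀=f(r): pull back L_f along r ⇒ L₀.
Differentiate: ansatz ord ≤ ord L₀ ⇒ L.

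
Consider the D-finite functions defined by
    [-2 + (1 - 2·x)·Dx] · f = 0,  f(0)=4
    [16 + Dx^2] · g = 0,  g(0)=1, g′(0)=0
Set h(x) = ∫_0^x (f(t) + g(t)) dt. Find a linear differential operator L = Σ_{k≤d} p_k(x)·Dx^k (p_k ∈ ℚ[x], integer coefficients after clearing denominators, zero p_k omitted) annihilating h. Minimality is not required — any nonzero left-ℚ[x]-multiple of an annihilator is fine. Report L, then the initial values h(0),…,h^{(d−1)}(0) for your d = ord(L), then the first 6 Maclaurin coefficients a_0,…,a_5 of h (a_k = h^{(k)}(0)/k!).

f: a_k = 4, 8, 16, 32, 64, 128, …
g: a_k = 1, 0, -8, 0, 32/3, 0, …
L₀ := lclm(L_f,L_g); ord L₀ ≤ 1+2.
∫: right-multiply L₀ by Dx.
L = (160 - 256·x + 256·x^2)·Dx + (-48 + 224·x - 384·x^2 + 256·x^3)·Dx^2 + (10 - 16·x + 16·x^2)·Dx^3 + (-3 + 14·x - 24·x^2 + 16·x^3)·Dx^4  (order 4).
h: a_k = 0, 5, 4, 8/3, 8, 224/15, …
ICs: h(0) = 0, h′(0) = 5, h′′(0) = 8, h′′′(0) = 16.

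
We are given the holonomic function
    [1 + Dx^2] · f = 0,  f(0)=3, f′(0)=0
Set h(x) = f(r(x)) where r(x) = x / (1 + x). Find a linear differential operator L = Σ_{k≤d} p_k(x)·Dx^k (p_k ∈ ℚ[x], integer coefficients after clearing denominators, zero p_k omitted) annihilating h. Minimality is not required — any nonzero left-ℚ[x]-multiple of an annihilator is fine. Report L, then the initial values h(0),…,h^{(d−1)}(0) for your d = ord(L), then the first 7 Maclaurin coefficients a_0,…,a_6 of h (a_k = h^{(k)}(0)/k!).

f: a_k = 3, 0, -3/2, 0, 1/8, 0, -1/240, …
Substitute x→r, Dx→(1/r')Dx; clear ⇒ L₀.
L = 1 + (2 + 6·x + 6·x^2 + 2·x^3)·Dx + (1 + 4·x + 6·x^2 + 4·x^3 + x^4)·Dx^2  (order 2).
h: a_k = 3, 0, -3/2, 3, -35/8, 11/2, -1501/240, …
ICs: h(0) = 3, h′(0) = 0.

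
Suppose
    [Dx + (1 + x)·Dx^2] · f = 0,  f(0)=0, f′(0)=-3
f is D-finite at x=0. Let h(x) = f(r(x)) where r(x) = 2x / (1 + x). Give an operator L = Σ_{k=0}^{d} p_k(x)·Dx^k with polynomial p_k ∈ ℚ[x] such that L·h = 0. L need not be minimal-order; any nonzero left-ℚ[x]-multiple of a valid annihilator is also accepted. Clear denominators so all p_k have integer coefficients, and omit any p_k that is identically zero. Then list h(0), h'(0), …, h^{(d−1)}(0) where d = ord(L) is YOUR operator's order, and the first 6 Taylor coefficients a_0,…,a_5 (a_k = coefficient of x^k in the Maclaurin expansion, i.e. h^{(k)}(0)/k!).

L = (4 + 6·x)·Dx + (1 + 4·x + 3·x^2)·Dx^2  (order 2).
h: a_k = 0, -6, 12, -26, 60, -726/5, …
ICs: h(0) = 0, h′(0) = -6.

f: a_k = 0, -3, 3/2, -1, 3/4, -3/5, …
Change of var in L_f (x↦r) gives L₀.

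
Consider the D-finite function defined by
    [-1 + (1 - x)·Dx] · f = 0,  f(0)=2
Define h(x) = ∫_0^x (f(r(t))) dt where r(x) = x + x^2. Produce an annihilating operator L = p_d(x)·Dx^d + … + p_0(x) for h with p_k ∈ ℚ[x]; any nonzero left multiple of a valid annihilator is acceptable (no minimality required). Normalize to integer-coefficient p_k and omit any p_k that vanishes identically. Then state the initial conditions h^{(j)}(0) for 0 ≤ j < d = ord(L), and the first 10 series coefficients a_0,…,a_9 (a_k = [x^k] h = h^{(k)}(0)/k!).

L = (1 + 2·x)·Dx + (-1 + x + x^2)·Dx^2  (order 2).
h: a_k = 0, 2, 1, 4/3, 3/2, 2, 8/3, 26/7, 21/4, 68/9, …
ICs: h(0) = 0, h′(0) = 2.

f: a_k = 2, 2, 2, 2, 2, 2, 2, 2, 2, 2, …
h₀=f(r): pull back L_f along r ⇒ L₀.
h=∫h₀ ⇒ L = L₀·Dx.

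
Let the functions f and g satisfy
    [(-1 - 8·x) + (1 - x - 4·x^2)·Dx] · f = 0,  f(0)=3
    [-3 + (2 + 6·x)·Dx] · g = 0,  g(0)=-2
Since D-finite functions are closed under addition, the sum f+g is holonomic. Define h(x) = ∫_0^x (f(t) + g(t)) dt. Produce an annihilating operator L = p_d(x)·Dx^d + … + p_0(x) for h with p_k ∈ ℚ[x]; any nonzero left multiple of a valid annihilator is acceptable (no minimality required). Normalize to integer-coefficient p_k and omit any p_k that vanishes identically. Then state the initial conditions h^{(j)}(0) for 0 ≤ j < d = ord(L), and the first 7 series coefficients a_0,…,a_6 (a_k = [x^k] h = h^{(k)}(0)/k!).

f: a_k = 3, 3, 15, 27, 87, 195, 543, …
g: a_k = -2, -3, 9/4, -27/8, 405/64, -1701/128, 15309/512, …
Weyl lclm of L_f,L_g ⇒ L₀ (ord ≤ 2).
Integrate: L := L₀·Dx.
L = (-69 - 387·x - 900·x^2 - 1440·x^3)·Dx + (49 + 318·x + 1257·x^2 + 3240·x^3 + 3600·x^4)·Dx^2 + (2 - 46·x - 234·x^2 + 86·x^3 + 1440·x^4 + 1440·x^5)·Dx^3  (order 3).
h: a_k = 0, 1, 0, 23/4, 189/32, 5973/320, 7753/256, …
ICs: h(0) = 0, h′(0) = 1, h′′(0) = 0.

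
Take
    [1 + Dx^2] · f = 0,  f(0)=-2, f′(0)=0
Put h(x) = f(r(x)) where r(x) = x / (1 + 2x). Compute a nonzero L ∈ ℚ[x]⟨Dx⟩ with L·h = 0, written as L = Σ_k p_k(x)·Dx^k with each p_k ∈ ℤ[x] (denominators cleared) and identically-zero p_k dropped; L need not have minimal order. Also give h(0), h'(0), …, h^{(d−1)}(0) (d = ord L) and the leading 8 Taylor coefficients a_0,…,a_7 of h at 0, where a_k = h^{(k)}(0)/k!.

f: a_k = -2, 0, 1, 0, -1/12, 0, 1/360, 0, …
f∘r: x↦r, Dx↦Dx/r' in L_f ⇒ L₀.
L = 1 + (4 + 24·x + 48·x^2 + 32·x^3)·Dx + (1 + 8·x + 24·x^2 + 32·x^3 + 16·x^4)·Dx^2  (order 2).
h: a_k = -2, 0, 1, -4, 143/12, -94/3, 27601/360, -1787/10, …
ICs: h(0) = -2, h′(0) = 0.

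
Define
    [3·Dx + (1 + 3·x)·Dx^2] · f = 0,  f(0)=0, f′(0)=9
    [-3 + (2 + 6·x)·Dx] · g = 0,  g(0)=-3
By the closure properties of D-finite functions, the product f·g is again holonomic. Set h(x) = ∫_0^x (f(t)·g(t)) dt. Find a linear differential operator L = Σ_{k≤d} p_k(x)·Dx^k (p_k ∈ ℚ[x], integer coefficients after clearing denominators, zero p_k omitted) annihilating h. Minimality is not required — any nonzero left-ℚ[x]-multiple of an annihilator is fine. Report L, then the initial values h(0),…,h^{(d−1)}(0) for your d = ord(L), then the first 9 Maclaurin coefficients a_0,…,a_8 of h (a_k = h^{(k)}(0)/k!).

f: a_k = 0, 9, -27/2, 27, -243/4, 729/5, -729/2, 6561/7, -19683/8, …
g: a_k = -3, -9/2, 27/8, -81/16, 1215/128, -5103/256, 45927/1024, -216513/2048, 8444007/32768, …
Product ⇒ symmetric product L₀, ord ≤ 2.
Integrate: L := L₀·Dx.
L = 9·Dx + (4 + 24·x + 36·x^2)·Dx^3  (order 3).
h: a_k = 0, 0, -27/2, 0, 81/32, -243/40, 17253/1280, -67797/2240, 19965123/286720, …
ICs: h(0) = 0, h′(0) = 0, h′′(0) = -27.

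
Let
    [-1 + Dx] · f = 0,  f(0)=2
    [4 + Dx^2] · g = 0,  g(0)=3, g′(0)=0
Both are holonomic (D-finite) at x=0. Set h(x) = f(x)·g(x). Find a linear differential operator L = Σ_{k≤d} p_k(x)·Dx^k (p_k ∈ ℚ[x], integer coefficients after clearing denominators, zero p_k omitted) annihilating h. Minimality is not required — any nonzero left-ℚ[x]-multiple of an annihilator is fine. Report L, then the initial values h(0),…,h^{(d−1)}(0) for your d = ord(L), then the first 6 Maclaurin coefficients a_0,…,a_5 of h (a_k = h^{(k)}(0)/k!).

f: a_k = 2, 2, 1, 1/3, 1/12, 1/60, …
g: a_k = 3, 0, -6, 0, 2, 0, …
f·g: L₀ = L_f ⊗_s L_g, ord ≤ 1·2.
L = 5 - 2·Dx + Dx^2  (order 2).
h: a_k = 6, 6, -9, -11, -7/4, 41/20, …
ICs: h(0) = 6, h′(0) = 6.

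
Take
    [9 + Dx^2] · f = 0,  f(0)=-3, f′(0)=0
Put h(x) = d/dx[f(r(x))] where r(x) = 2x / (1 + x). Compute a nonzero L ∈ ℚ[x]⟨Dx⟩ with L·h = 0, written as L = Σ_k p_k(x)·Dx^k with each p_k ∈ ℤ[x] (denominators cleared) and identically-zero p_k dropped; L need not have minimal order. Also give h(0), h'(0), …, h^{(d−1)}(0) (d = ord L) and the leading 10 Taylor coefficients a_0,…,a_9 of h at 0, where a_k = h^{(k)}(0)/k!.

f: a_k = -3, 0, 27/2, 0, -81/8, 0, 243/80, 0, -2187/4480, 0, …
h₀=f(r): pull back L_f along r ⇒ L₀.
h₀' ⇒ L via d/dx closure of L₀.
L = (42 + 12·x + 6·x^2) + (6 + 18·x + 18·x^2 + 6·x^3)·Dx + (1 + 4·x + 6·x^2 + 4·x^3 + x^4)·Dx^2  (order 2).
h: a_k = 0, 108, -324, 0, 2160, -34668/5, 61236/5, -74736/7, -392688/35, 2423196/35, …
ICs: h(0) = 0, h′(0) = 108.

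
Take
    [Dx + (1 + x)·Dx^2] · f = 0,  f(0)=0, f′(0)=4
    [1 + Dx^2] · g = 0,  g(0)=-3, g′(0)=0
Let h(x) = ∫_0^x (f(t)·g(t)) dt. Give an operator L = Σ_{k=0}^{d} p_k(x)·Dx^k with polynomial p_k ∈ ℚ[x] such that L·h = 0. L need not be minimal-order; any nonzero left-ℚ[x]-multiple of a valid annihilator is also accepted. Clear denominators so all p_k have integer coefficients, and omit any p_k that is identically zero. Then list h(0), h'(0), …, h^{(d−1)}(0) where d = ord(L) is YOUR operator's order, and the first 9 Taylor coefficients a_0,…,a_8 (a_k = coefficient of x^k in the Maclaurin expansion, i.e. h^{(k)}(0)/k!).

L = (-3 + 6·x + 19·x^2 + 16·x^3 + 4·x^4)·Dx + (4 + 20·x + 24·x^2 + 8·x^3)·Dx^2 + (20·x + 42·x^2 + 32·x^3 + 8·x^4)·Dx^3 + (4 + 20·x + 24·x^2 + 8·x^3)·Dx^4 + (3 + 14·x + 23·x^2 + 16·x^3 + 4·x^4)·Dx^5  (order 5).
h: a_k = 0, 0, -6, 2, 1/2, 0, -3/20, 3/28, -93/1120, …
ICs: h(0) = 0, h′(0) = 0, h′′(0) = -12, h′′′(0) = 12, h′′′′(0) = 12.

f: a_k = 0, 4, -2, 4/3, -1, 4/5, -2/3, 4/7, -1/2, …
g: a_k = -3, 0, 3/2, 0, -1/8, 0, 1/240, 0, -1/13440, …
h₀=f·g: eliminate ⇒ L₀, order ≤ 2·2.
h=∫₀ˣh₀: take L = L₀·Dx.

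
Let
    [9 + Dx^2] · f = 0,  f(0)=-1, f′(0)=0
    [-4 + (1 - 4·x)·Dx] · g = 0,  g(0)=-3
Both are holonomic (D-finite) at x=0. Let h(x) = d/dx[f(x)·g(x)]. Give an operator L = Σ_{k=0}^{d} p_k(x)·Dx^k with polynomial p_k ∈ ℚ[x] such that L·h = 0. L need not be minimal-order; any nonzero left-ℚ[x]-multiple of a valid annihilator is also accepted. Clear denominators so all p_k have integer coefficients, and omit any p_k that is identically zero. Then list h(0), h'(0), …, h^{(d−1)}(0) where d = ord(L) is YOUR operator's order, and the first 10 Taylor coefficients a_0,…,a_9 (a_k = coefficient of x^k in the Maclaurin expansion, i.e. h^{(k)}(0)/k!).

L = (-23 - 72·x + 144·x^2) + (-8 + 32·x)·Dx + (1 - 8·x + 16·x^2)·Dx^2  (order 2).
h: a_k = 12, 69, 414, 4497/2, 22485/2, 2157831/40, 5034939/20, 644474379/560, 5800269411/1120, 103115898453/4480, …
ICs: h(0) = 12, h′(0) = 69.

f: a_k = -1, 0, 9/2, 0, -27/8, 0, 81/80, 0, -729/4480, 0, …
g: a_k = -3, -12, -48, -192, -768, -3072, -12288, -49152, -196608, -786432, …
f·g: L₀ = L_f ⊗_s L_g, ord ≤ 2·1.
h₀' ⇒ L via d/dx closure of L₀.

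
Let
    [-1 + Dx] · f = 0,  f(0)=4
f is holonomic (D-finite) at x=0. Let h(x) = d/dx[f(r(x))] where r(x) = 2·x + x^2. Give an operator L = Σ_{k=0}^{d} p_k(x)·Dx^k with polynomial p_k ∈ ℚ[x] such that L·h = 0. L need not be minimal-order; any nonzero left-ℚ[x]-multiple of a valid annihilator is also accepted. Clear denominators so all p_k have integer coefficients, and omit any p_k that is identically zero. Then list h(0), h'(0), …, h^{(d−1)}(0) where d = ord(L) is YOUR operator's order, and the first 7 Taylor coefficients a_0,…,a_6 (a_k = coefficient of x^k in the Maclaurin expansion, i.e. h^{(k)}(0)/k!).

f: a_k = 4, 4, 2, 2/3, 1/6, 1/30, 1/180, …
Change of var in L_f (x↦r) gives L₀.
h₀' ⇒ L via d/dx closure of L₀.
L = (3 + 4·x + 2·x^2) + (-1 - x)·Dx  (order 1).
h: a_k = 8, 24, 40, 152/3, 52, 692/15, 1628/45, …
ICs: h(0) = 8.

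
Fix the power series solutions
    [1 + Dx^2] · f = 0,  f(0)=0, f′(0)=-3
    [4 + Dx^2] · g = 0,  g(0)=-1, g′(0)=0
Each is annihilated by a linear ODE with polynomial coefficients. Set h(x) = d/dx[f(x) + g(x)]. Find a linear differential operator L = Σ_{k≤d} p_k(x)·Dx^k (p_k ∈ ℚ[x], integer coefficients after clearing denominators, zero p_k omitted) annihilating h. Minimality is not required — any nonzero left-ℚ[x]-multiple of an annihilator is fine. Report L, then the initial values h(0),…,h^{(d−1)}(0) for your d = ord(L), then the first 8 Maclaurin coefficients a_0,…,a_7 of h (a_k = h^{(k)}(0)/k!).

L = 4 + 5·Dx^2 + Dx^4  (order 4).
h: a_k = -3, 4, 3/2, -8/3, -1/8, 8/15, 1/240, -16/315, …
ICs: h(0) = -3, h′(0) = 4, h′′(0) = 3, h′′′(0) = -16.

f: a_k = 0, -3, 0, 1/2, 0, -1/40, 0, 1/1680, …
g: a_k = -1, 0, 2, 0, -2/3, 0, 4/45, 0, …
Weyl lclm of L_f,L_g ⇒ L₀ (ord ≤ 4).
Derive L from L₀ (diff closure).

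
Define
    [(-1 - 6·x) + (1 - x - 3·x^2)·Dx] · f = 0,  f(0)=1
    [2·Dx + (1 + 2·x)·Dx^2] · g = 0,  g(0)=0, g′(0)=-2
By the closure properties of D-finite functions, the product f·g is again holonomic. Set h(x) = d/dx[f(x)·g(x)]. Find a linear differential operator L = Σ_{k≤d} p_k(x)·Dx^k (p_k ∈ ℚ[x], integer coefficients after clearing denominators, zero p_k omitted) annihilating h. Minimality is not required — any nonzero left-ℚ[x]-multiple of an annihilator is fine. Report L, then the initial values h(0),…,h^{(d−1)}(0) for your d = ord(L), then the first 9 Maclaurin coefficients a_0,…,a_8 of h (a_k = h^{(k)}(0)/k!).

f: a_k = 1, 1, 4, 7, 19, 40, 97, 217, 508, …
g: a_k = 0, -2, 2, -8/3, 4, -32/5, 32/3, -128/7, 32, …
Sym-product of L_f,L_g gives L₀ (≤ ord 2).
Differentiate: ansatz ord ≤ ord L₀ ⇒ L.
L = (26 + 108·x + 162·x^2) + (2 + 28·x + 117·x^2 + 126·x^3)·Dx + (-1 - 4·x + 2·x^2 + 21·x^3 + 18·x^4)·Dx^2  (order 2).
h: a_k = -2, 0, -26, -56/3, -556/3, -1212/5, -5946/5, -72544/35, -260074/35, …
ICs: h(0) = -2, h′(0) = 0.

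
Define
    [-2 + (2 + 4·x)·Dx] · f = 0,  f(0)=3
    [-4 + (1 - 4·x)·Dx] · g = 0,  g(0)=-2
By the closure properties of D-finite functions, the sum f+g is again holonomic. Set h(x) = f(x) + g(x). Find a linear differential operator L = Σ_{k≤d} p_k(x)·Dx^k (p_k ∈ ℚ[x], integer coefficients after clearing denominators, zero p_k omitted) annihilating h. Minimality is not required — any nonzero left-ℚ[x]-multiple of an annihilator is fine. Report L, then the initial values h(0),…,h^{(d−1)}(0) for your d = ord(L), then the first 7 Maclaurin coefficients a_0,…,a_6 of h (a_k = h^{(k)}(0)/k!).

L = (12 + 16·x) + (-11 - 40·x - 48·x^2)·Dx + (1 + 2·x - 16·x^2 - 32·x^3)·Dx^2  (order 2).
h: a_k = 1, -5, -67/2, -253/2, -4111/8, -16363/8, -131135/16, …
ICs: h(0) = 1, h′(0) = -5.

f: a_k = 3, 3, -3/2, 3/2, -15/8, 21/8, -63/16, …
g: a_k = -2, -8, -32, -128, -512, -2048, -8192, …
L₀ := lclm(L_f,L_g); ord L₀ ≤ 1+1.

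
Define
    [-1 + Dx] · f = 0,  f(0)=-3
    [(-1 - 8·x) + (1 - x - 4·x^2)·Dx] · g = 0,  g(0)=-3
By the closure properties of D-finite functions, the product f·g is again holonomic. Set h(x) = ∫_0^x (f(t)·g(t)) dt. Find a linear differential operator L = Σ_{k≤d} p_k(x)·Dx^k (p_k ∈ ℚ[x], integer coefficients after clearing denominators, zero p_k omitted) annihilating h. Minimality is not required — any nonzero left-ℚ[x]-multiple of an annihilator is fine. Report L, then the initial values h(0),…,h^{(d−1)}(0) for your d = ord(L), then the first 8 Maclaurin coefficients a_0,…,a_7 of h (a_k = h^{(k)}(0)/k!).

f: a_k = -3, -3, -3/2, -1/2, -1/8, -1/40, -1/240, -1/1680, …
g: a_k = -3, -3, -15, -27, -87, -195, -543, -1323, …
Product ⇒ symmetric product L₀, ord ≤ 1.
∫: right-multiply L₀ by Dx.
L = (2 + 7·x - 4·x^2)·Dx + (-1 + x + 4·x^2)·Dx^2  (order 2).
h: a_k = 0, 9, 9, 39/2, 33, 2931/40, 5963/40, 26971/80, …
ICs: h(0) = 0, h′(0) = 9.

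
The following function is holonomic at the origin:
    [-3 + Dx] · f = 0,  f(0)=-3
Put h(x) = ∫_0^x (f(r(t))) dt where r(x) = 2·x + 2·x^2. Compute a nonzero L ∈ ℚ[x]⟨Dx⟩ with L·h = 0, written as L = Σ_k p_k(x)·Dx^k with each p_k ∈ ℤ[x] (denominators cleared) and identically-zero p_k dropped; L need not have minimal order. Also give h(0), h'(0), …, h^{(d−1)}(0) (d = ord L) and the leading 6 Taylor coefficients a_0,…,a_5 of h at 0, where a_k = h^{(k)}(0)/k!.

f: a_k = -3, -9, -27/2, -27/2, -81/8, -243/40, …
h₀=f(r): pull back L_f along r ⇒ L₀.
h=∫₀ˣh₀: take L = L₀·Dx.
L = (-6 - 12·x)·Dx + Dx^2  (order 2).
h: a_k = 0, -3, -9, -24, -54, -108, …
ICs: h(0) = 0, h′(0) = -3.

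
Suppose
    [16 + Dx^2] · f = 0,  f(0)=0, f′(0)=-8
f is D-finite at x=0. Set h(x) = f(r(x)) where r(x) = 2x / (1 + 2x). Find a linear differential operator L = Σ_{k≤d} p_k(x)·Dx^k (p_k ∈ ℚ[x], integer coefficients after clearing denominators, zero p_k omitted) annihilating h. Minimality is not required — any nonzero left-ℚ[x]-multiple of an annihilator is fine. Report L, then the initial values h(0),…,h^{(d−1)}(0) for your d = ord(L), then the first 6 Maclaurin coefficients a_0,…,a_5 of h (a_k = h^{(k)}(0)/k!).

f: a_k = 0, -8, 0, 64/3, 0, -256/15, …
Substitute x→r, Dx→(1/r')Dx; clear ⇒ L₀.
L = 64 + (4 + 24·x + 48·x^2 + 32·x^3)·Dx + (1 + 8·x + 24·x^2 + 32·x^3 + 16·x^4)·Dx^2  (order 2).
h: a_k = 0, -16, 32, 320/3, -896, 49408/15, …
ICs: h(0) = 0, h′(0) = -16.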